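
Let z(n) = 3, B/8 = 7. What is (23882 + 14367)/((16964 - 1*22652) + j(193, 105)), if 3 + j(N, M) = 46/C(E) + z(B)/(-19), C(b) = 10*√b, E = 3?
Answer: -5893715736900/876939515831 - 1587907235*√3/876939515831 ≈ -6.7239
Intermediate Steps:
B = 56 (B = 8*7 = 56)
j(N, M) = -60/19 + 23*√3/15 (j(N, M) = -3 + (46/((10*√3)) + 3/(-19)) = -3 + (46*(√3/30) + 3*(-1/19)) = -3 + (23*√3/15 - 3/19) = -3 + (-3/19 + 23*√3/15) = -60/19 + 23*√3/15)
(23882 + 14367)/((16964 - 1*22652) + j(193, 105)) = (23882 + 14367)/((16964 - 1*22652) + (-60/19 + 23*√3/15)) = 38249/((16964 - 22652) + (-60/19 + 23*√3/15)) = 38249/(-5688 + (-60/19 + 23*√3/15)) = 38249/(-108132/19 + 23*√3/15)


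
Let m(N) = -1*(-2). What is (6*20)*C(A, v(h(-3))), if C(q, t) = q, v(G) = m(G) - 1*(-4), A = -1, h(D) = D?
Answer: -120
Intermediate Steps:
m(N) = 2
v(G) = 6 (v(G) = 2 - 1*(-4) = 2 + 4 = 6)
(6*20)*C(A, v(h(-3))) = (6*20)*(-1) = 120*(-1) = -120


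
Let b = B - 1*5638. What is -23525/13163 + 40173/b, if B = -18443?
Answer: -365100908/105659401 ≈ -3.4555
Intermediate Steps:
b = -24081 (b = -18443 - 1*5638 = -18443 - 5638 = -24081)
-23525/13163 + 40173/b = -23525/13163 + 40173/(-24081) = -23525*1/13163 + 40173*(-1/24081) = -23525/13163 - 13391/8027 = -365100908/105659401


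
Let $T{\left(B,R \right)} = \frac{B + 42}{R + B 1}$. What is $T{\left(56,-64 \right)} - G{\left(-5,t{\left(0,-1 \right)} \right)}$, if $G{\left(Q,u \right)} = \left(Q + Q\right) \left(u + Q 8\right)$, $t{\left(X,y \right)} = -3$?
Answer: $- \frac{1769}{4} \approx -442.25$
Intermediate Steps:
$T{\left(B,R \right)} = \frac{42 + B}{B + R}$ ($T{\left(B,R \right)} = \frac{42 + B}{R + B} = \frac{42 + B}{B + R}$)
$G{\left(Q,u \right)} = 2 Q \left(u + 8 Q\right)$
$T{\left(56,-64 \right)} - G{\left(-5,t{\left(0,-1 \right)} \right)} = \frac{42 + 56}{56 - 64} - 2 \left(-5\right) \left(-3 + 8 \left(-5\right)\right) = \frac{1}{-8} \cdot 98 - 2 \left(-5\right) \left(-3 - 40\right) = \left(- \frac{1}{8}\right) 98 - 2 \left(-5\right) \left(-43\right) = - \frac{49}{4} - 430 = - \frac{1769}{4}$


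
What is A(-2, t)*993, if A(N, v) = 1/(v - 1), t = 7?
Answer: 331/2 ≈ 165.50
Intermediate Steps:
A(N, v) = 1/(-1 + v)
A(-2, t)*993 = 993/(-1 + 7) = 993/6 = (1/6)*993 = 331/2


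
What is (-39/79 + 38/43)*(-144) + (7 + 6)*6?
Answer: 74166/3397 ≈ 21.833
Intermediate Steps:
(-39/79 + 38/43)*(-144) + (7 + 6)*6 = (-39*1/79 + 38*(1/43))*(-144) + 13*6 = (-39/79 + 38/43)*(-144) + 78 = (1325/3397)*(-144) + 78 = -190800/3397 + 78 = 74166/3397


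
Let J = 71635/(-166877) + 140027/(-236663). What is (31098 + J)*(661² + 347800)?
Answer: 137677282522364709942/5641944493 ≈ 2.4402e+10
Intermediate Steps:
J = -40320639684/39493611451 (J = 71635*(-1/166877) + 140027*(-1/236663) = -71635/166877 - 140027/236663 = -40320639684/39493611451 ≈ -1.0209)
(31098 + J)*(661² + 347800) = (31098 - 40320639684/39493611451)*(661² + 347800) = 1228132008263514*(436921 + 347800)/39493611451 = (1228132008263514/39493611451)*784721 = 137677282522364709942/5641944493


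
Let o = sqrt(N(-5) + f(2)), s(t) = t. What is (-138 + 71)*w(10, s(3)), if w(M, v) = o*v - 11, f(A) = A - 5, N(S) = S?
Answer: 737 - 402*I*sqrt(2) ≈ 737.0 - 568.51*I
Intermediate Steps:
f(A) = -5 + A
o = 2*I*sqrt(2) (o = sqrt(-5 + (-5 + 2)) = sqrt(-5 - 3) = sqrt(-8) = 2*I*sqrt(2) ≈ 2.8284*I)
w(M, v) = -11 + 2*I*v*sqrt(2) (w(M, v) = (2*I*sqrt(2))*v - 11 = 2*I*v*sqrt(2) - 11 = -11 + 2*I*v*sqrt(2))
(-138 + 71)*w(10, s(3)) = (-138 + 71)*(-11 + 2*I*3*sqrt(2)) = -67*(-11 + 6*I*sqrt(2)) = 737 - 402*I*sqrt(2)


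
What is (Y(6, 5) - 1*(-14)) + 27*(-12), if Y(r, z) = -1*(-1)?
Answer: -309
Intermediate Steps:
Y(r, z) = 1
(Y(6, 5) - 1*(-14)) + 27*(-12) = (1 - 1*(-14)) + 27*(-12) = (1 + 14) - 324 = 15 - 324 = -309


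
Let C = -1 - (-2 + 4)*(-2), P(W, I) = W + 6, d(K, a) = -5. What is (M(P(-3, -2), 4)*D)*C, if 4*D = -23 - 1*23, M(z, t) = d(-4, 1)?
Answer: 345/2 ≈ 172.50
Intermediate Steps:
P(W, I) = 6 + W
M(z, t) = -5
C = 3 (C = -1 - 2*(-2) = -1 - 1*(-4) = -1 + 4 = 3)
D = -23/2 (D = (-23 - 1*23)/4 = (-23 - 23)/4 = (1/4)*(-46) = -23/2 ≈ -11.500)
(M(P(-3, -2), 4)*D)*C = -5*(-23/2)*3 = (115/2)*3 = 345/2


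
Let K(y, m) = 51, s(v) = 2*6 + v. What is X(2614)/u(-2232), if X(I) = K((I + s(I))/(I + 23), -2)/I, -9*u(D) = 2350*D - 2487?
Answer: 153/4572484606 ≈ 3.3461e-8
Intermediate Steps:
s(v) = 12 + v
u(D) = 829/3 - 2350*D/9 (u(D) = -(2350*D - 2487)/9 = -(-2487 + 2350*D)/9 = 829/3 - 2350*D/9)
X(I) = 51/I
X(2614)/u(-2232) = (51/2614)/(829/3 - 2350/9*(-2232)) = (51*(1/2614))/(829/3 + 582800) = 51/(2614*(1749229/3)) = (51/2614)*(3/1749229) = 153/4572484606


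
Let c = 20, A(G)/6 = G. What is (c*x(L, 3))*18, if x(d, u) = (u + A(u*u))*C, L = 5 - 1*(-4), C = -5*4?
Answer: -410400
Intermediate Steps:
A(G) = 6*G
C = -20
L = 9 (L = 5 + 4 = 9)
x(d, u) = -120*u² - 20*u (x(d, u) = (u + 6*(u*u))*(-20) = (u + 6*u²)*(-20) = -120*u² - 20*u)
(c*x(L, 3))*18 = (20*(20*3*(-1 - 6*3)))*18 = (20*(20*3*(-1 - 18)))*18 = (20*(20*3*(-19)))*18 = (20*(-1140))*18 = -22800*18 = -410400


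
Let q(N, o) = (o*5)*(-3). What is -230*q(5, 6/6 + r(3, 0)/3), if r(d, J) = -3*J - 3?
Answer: 0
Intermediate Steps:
r(d, J) = -3 - 3*J
q(N, o) = -15*o (q(N, o) = (5*o)*(-3) = -15*o)
-230*q(5, 6/6 + r(3, 0)/3) = -(-3450)*(6/6 + (-3 - 3*0)/3) = -(-3450)*(6*(⅙) + (-3 + 0)*(⅓)) = -(-3450)*(1 - 3*⅓) = -(-3450)*(1 - 1) = -(-3450)*0 = -230*0 = 0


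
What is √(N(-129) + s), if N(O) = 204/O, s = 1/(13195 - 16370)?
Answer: 7*I*√24066627/27305 ≈ 1.2577*I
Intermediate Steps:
s = -1/3175 (s = 1/(-3175) = -1/3175 ≈ -0.00031496)
√(N(-129) + s) = √(204/(-129) - 1/3175) = √(204*(-1/129) - 1/3175) = √(-68/43 - 1/3175) = √(-215943/136525) = 7*I*√24066627/27305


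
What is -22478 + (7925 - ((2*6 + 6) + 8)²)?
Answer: -15229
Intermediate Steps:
-22478 + (7925 - ((2*6 + 6) + 8)²) = -22478 + (7925 - ((12 + 6) + 8)²) = -22478 + (7925 - (18 + 8)²) = -22478 + (7925 - 1*26²) = -22478 + (7925 - 1*676) = -22478 + (7925 - 676) = -22478 + 7249 = -15229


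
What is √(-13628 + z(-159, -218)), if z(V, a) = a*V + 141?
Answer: 55*√7 ≈ 145.52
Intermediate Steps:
z(V, a) = 141 + V*a (z(V, a) = V*a + 141 = 141 + V*a)
√(-13628 + z(-159, -218)) = √(-13628 + (141 - 159*(-218))) = √(-13628 + (141 + 34662)) = √(-13628 + 34803) = √21175 = 55*√7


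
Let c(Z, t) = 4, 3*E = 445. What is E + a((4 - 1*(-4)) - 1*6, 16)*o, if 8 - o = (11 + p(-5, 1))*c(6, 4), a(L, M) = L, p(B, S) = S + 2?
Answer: 157/3 ≈ 52.333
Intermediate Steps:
p(B, S) = 2 + S
E = 445/3 (E = (⅓)*445 = 445/3 ≈ 148.33)
o = -48 (o = 8 - (11 + (2 + 1))*4 = 8 - (11 + 3)*4 = 8 - 14*4 = 8 - 1*56 = 8 - 56 = -48)
E + a((4 - 1*(-4)) - 1*6, 16)*o = 445/3 + ((4 - 1*(-4)) - 1*6)*(-48) = 445/3 + ((4 + 4) - 6)*(-48) = 445/3 + (8 - 6)*(-48) = 445/3 + 2*(-48) = 445/3 - 96 = 157/3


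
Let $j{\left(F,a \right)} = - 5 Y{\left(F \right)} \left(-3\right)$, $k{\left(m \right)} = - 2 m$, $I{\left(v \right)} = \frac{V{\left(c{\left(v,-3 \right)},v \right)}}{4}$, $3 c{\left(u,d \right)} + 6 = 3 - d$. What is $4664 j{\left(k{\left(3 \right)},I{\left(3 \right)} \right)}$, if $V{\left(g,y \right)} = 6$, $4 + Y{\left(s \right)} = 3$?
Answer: $-69960$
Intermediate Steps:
$c{\left(u,d \right)} = -1 - \frac{d}{3}$ ($c{\left(u,d \right)} = -2 + \frac{3 - d}{3} = -2 - \left(-1 + \frac{d}{3}\right) = -1 - \frac{d}{3}$)
$Y{\left(s \right)} = -1$ ($Y{\left(s \right)} = -4 + 3 = -1$)
$I{\left(v \right)} = \frac{3}{2}$ ($I{\left(v \right)} = \frac{6}{4} = 6 \cdot \frac{1}{4} = \frac{3}{2}$)
$j{\left(F,a \right)} = -15$ ($j{\left(F,a \right)} = \left(-5\right) \left(-1\right) \left(-3\right) = 5 \left(-3\right) = -15$)
$4664 j{\left(k{\left(3 \right)},I{\left(3 \right)} \right)} = 4664 \left(-15\right) = -69960$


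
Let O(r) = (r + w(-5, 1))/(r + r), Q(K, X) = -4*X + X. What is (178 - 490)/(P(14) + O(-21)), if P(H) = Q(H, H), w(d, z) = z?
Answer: 819/109 ≈ 7.5138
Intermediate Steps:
Q(K, X) = -3*X
P(H) = -3*H
O(r) = (1 + r)/(2*r) (O(r) = (r + 1)/(r + r) = (1 + r)/((2*r)) = (1 + r)*(1/(2*r)) = (1 + r)/(2*r))
(178 - 490)/(P(14) + O(-21)) = (178 - 490)/(-3*14 + (½)*(1 - 21)/(-21)) = -312/(-42 + (½)*(-1/21)*(-20)) = -312/(-42 + 10/21) = -312/(-872/21) = -312*(-21/872) = 819/109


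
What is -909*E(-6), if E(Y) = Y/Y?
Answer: -909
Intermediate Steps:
E(Y) = 1
-909*E(-6) = -909*1 = -909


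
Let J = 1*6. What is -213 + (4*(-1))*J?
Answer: -237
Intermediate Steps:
J = 6
-213 + (4*(-1))*J = -213 + (4*(-1))*6 = -213 - 4*6 = -213 - 24 = -237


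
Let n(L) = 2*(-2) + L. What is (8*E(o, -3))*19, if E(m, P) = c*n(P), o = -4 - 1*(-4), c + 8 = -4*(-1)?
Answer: 4256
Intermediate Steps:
n(L) = -4 + L
c = -4 (c = -8 - 4*(-1) = -8 + 4 = -4)
o = 0 (o = -4 + 4 = 0)
E(m, P) = 16 - 4*P (E(m, P) = -4*(-4 + P) = 16 - 4*P)
(8*E(o, -3))*19 = (8*(16 - 4*(-3)))*19 = (8*(16 + 12))*19 = (8*28)*19 = 224*19 = 4256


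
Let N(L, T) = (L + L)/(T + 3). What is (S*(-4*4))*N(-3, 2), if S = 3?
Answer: 288/5 ≈ 57.600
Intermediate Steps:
N(L, T) = 2*L/(3 + T) (N(L, T) = (2*L)/(3 + T) = 2*L/(3 + T))
(S*(-4*4))*N(-3, 2) = (3*(-4*4))*(2*(-3)/(3 + 2)) = (3*(-16))*(2*(-3)/5) = -96*(-3)/5 = -48*(-6/5) = 288/5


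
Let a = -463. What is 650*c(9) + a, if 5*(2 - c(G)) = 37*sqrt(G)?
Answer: -13593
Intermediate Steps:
c(G) = 2 - 37*sqrt(G)/5
650*c(9) + a = 650*(2 - 37*sqrt(9)/5) - 463 = 650*(2 - 37/5*3) - 463 = 650*(2 - 111/5) - 463 = 650*(-101/5) - 463 = -13130 - 463 = -13593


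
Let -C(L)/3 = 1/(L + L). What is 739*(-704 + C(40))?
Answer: -41622697/80 ≈ -5.2028e+5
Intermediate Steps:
C(L) = -3/(2*L) (C(L) = -3/(L + L) = -3*1/(2*L) = -3/(2*L))
739*(-704 + C(40)) = 739*(-704 - 3/2/40) = 739*(-704 - 3/2*1/40) = 739*(-704 - 3/80) = 739*(-56323/80) = -41622697/80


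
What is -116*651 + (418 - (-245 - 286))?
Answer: -74567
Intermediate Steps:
-116*651 + (418 - (-245 - 286)) = -75516 + (418 - 1*(-531)) = -75516 + (418 + 531) = -75516 + 949 = -74567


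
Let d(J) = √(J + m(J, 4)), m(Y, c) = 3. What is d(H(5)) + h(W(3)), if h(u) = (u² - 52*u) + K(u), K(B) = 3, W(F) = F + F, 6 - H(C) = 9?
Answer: -273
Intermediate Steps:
H(C) = -3 (H(C) = 6 - 1*9 = 6 - 9 = -3)
W(F) = 2*F
h(u) = 3 + u² - 52*u (h(u) = (u² - 52*u) + 3 = 3 + u² - 52*u)
d(J) = √(3 + J) (d(J) = √(J + 3) = √(3 + J))
d(H(5)) + h(W(3)) = √(3 - 3) + (3 + (2*3)² - 104*3) = √0 + (3 + 6² - 52*6) = 0 + (3 + 36 - 312) = 0 - 273 = -273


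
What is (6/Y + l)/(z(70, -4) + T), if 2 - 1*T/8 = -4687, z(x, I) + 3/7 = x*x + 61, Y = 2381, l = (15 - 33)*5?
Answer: -374997/176972587 ≈ -0.0021190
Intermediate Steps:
l = -90 (l = -18*5 = -90)
z(x, I) = 424/7 + x² (z(x, I) = -3/7 + (x*x + 61) = -3/7 + (x² + 61) = -3/7 + (61 + x²) = 424/7 + x²)
T = 37512 (T = 16 - 8*(-4687) = 16 + 37496 = 37512)
(6/Y + l)/(z(70, -4) + T) = (6/2381 - 90)/((424/7 + 70²) + 37512) = (6*(1/2381) - 90)/((424/7 + 4900) + 37512) = (6/2381 - 90)/(34724/7 + 37512) = -214284/(2381*297308/7) = -214284/2381*7/297308 = -374997/176972587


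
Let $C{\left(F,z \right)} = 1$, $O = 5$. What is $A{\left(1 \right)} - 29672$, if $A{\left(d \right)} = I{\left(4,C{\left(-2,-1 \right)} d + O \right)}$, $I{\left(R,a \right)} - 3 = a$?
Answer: $-29663$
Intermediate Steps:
$I{\left(R,a \right)} = 3 + a$
$A{\left(d \right)} = 8 + d$ ($A{\left(d \right)} = 3 + \left(1 d + 5\right) = 3 + \left(d + 5\right) = 3 + \left(5 + d\right) = 8 + d$)
$A{\left(1 \right)} - 29672 = \left(8 + 1\right) - 29672 = 9 - 29672 = -29663$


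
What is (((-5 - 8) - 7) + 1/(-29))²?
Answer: 337561/841 ≈ 401.38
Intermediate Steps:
(((-5 - 8) - 7) + 1/(-29))² = ((-13 - 7) - 1/29)² = (-20 - 1/29)² = (-581/29)² = 337561/841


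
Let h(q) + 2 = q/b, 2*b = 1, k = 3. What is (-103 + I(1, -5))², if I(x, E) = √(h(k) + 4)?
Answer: 10617 - 412*√2 ≈ 10034.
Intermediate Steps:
b = ½ (b = (½)*1 = ½ ≈ 0.50000)
h(q) = -2 + 2*q (h(q) = -2 + q/(½) = -2 + q*2 = -2 + 2*q)
I(x, E) = 2*√2 (I(x, E) = √((-2 + 2*3) + 4) = √((-2 + 6) + 4) = √(4 + 4) = √8 = 2*√2)
(-103 + I(1, -5))² = (-103 + 2*√2)²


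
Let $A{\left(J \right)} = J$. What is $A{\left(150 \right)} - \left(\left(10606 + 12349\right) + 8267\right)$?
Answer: $-31072$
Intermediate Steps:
$A{\left(150 \right)} - \left(\left(10606 + 12349\right) + 8267\right) = 150 - \left(\left(10606 + 12349\right) + 8267\right) = 150 - \left(22955 + 8267\right) = 150 - 31222 = -31072$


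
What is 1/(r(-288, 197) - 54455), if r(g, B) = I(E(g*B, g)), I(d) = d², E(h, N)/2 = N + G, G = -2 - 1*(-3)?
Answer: 1/275021 ≈ 3.6361e-6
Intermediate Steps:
G = 1 (G = -2 + 3 = 1)
E(h, N) = 2 + 2*N (E(h, N) = 2*(N + 1) = 2*(1 + N) = 2 + 2*N)
r(g, B) = (2 + 2*g)²
1/(r(-288, 197) - 54455) = 1/(4*(1 - 288)² - 54455) = 1/(4*(-287)² - 54455) = 1/(4*82369 - 54455) = 1/(329476 - 54455) = 1/275021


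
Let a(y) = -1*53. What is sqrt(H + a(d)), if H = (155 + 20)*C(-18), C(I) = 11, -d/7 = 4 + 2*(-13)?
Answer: 12*sqrt(13) ≈ 43.267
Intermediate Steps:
d = 154 (d = -7*(4 + 2*(-13)) = -7*(4 - 26) = -7*(-22) = 154)
a(y) = -53
H = 1925 (H = (155 + 20)*11 = 175*11 = 1925)
sqrt(H + a(d)) = sqrt(1925 - 53) = sqrt(1872) = 12*sqrt(13)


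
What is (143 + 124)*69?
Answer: 18423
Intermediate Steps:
(143 + 124)*69 = 267*69 = 18423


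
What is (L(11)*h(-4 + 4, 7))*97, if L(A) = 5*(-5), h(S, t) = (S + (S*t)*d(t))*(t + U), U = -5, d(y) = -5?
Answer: 0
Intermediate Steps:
h(S, t) = (-5 + t)*(S - 5*S*t) (h(S, t) = (S + (S*t)*(-5))*(t - 5) = (S - 5*S*t)*(-5 + t) = (-5 + t)*(S - 5*S*t))
L(A) = -25
(L(11)*h(-4 + 4, 7))*97 = -25*(-4 + 4)*(-5 - 5*7**2 + 26*7)*97 = -0*(-5 - 5*49 + 182)*97 = -0*(-5 - 245 + 182)*97 = -0*(-68)*97 = -25*0*97 = 0*97 = 0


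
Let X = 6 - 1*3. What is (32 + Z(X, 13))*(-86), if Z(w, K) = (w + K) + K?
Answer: -5246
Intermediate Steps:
X = 3 (X = 6 - 3 = 3)
Z(w, K) = w + 2*K (Z(w, K) = (K + w) + K = w + 2*K)
(32 + Z(X, 13))*(-86) = (32 + (3 + 2*13))*(-86) = (32 + (3 + 26))*(-86) = (32 + 29)*(-86) = 61*(-86) = -5246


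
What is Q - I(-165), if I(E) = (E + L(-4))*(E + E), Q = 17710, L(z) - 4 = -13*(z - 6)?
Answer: 7480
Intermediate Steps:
L(z) = 82 - 13*z (L(z) = 4 - 13*(z - 6) = 4 - 13*(-6 + z) = 4 + (78 - 13*z) = 82 - 13*z)
I(E) = 2*E*(134 + E) (I(E) = (E + (82 - 13*(-4)))*(E + E) = (E + (82 + 52))*(2*E) = (E + 134)*(2*E) = (134 + E)*(2*E) = 2*E*(134 + E))
Q - I(-165) = 17710 - 2*(-165)*(134 - 165) = 17710 - 2*(-165)*(-31) = 17710 - 1*10230 = 17710 - 10230 = 7480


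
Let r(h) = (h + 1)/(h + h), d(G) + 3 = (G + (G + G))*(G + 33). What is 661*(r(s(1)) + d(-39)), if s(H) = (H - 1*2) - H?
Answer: 1848817/4 ≈ 4.6220e+5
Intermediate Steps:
d(G) = -3 + 3*G*(33 + G) (d(G) = -3 + (G + (G + G))*(G + 33) = -3 + (G + 2*G)*(33 + G) = -3 + (3*G)*(33 + G) = -3 + 3*G*(33 + G))
s(H) = -2 (s(H) = (H - 2) - H = (-2 + H) - H = -2)
r(h) = (1 + h)/(2*h) (r(h) = (1 + h)/((2*h)) = (1 + h)*(1/(2*h)) = (1 + h)/(2*h))
661*(r(s(1)) + d(-39)) = 661*((1/2)*(1 - 2)/(-2) + (-3 + 3*(-39)**2 + 99*(-39))) = 661*((1/2)*(-1/2)*(-1) + (-3 + 3*1521 - 3861)) = 661*(1/4 + (-3 + 4563 - 3861)) = 661*(1/4 + 699) = 661*(2797/4) = 1848817/4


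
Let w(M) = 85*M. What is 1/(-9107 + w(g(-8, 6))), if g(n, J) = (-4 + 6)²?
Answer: -1/8767 ≈ -0.00011406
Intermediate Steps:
g(n, J) = 4 (g(n, J) = 2² = 4)
1/(-9107 + w(g(-8, 6))) = 1/(-9107 + 85*4) = 1/(-9107 + 340) = 1/(-8767) = -1/8767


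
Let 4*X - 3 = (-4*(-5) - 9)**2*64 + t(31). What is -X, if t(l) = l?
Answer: -3889/2 ≈ -1944.5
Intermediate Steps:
X = 3889/2 (X = 3/4 + ((-4*(-5) - 9)**2*64 + 31)/4 = 3/4 + ((20 - 9)**2*64 + 31)/4 = 3/4 + (11**2*64 + 31)/4 = 3/4 + (121*64 + 31)/4 = 3/4 + (7744 + 31)/4 = 3/4 + (1/4)*7775 = 3/4 + 7775/4 = 3889/2 ≈ 1944.5)
-X = -1*3889/2 = -3889/2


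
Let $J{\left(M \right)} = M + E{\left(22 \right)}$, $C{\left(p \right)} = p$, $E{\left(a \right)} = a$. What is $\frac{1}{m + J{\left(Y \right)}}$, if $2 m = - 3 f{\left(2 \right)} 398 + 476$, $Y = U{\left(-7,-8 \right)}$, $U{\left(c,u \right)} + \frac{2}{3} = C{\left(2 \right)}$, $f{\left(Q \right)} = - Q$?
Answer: $\frac{3}{4366} \approx 0.00068713$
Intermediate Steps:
$U{\left(c,u \right)} = \frac{4}{3}$ ($U{\left(c,u \right)} = - \frac{2}{3} + 2 = \frac{4}{3}$)
$Y = \frac{4}{3} \approx 1.3333$
$J{\left(M \right)} = 22 + M$ ($J{\left(M \right)} = M + 22 = 22 + M$)
$m = 1432$ ($m = \frac{- 3 \left(\left(-1\right) 2\right) 398 + 476}{2} = \frac{\left(-3\right) \left(-2\right) 398 + 476}{2} = \frac{6 \cdot 398 + 476}{2} = \frac{2388 + 476}{2} = \frac{1}{2} \cdot 2864 = 1432$)
$\frac{1}{m + J{\left(Y \right)}} = \frac{1}{1432 + \left(22 + \frac{4}{3}\right)} = \frac{1}{1432 + \frac{70}{3}} = \frac{1}{\frac{4366}{3}} = \frac{3}{4366}$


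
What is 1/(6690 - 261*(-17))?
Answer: 1/11127 ≈ 8.9871e-5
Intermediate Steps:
1/(6690 - 261*(-17)) = 1/(6690 + 4437) = 1/11127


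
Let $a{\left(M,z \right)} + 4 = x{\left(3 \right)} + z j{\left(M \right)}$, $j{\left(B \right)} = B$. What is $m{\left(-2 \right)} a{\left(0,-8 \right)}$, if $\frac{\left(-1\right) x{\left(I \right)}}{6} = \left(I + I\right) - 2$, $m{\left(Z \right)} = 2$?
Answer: $-56$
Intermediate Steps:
$x{\left(I \right)} = 12 - 12 I$ ($x{\left(I \right)} = - 6 \left(\left(I + I\right) - 2\right) = - 6 \left(2 I - 2\right) = - 6 \left(-2 + 2 I\right) = 12 - 12 I$)
$a{\left(M,z \right)} = -28 + M z$ ($a{\left(M,z \right)} = -4 + \left(\left(12 - 36\right) + z M\right) = -4 + \left(\left(12 - 36\right) + M z\right) = -4 + \left(-24 + M z\right) = -28 + M z$)
$m{\left(-2 \right)} a{\left(0,-8 \right)} = 2 \left(-28 + 0 \left(-8\right)\right) = 2 \left(-28 + 0\right) = 2 \left(-28\right) = -56$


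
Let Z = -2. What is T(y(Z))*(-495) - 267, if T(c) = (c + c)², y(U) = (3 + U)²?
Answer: -2247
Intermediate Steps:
T(c) = 4*c² (T(c) = (2*c)² = 4*c²)
T(y(Z))*(-495) - 267 = (4*((3 - 2)²)²)*(-495) - 267 = (4*(1²)²)*(-495) - 267 = (4*1²)*(-495) - 267 = (4*1)*(-495) - 267 = 4*(-495) - 267 = -1980 - 267 = -2247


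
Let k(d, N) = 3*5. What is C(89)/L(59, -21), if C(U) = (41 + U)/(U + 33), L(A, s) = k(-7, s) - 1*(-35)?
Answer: 13/610 ≈ 0.021311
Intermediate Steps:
k(d, N) = 15
L(A, s) = 50 (L(A, s) = 15 - 1*(-35) = 15 + 35 = 50)
C(U) = (41 + U)/(33 + U)
C(89)/L(59, -21) = ((41 + 89)/(33 + 89))/50 = (130/122)*(1/50) = ((1/122)*130)*(1/50) = (65/61)*(1/50) = 13/610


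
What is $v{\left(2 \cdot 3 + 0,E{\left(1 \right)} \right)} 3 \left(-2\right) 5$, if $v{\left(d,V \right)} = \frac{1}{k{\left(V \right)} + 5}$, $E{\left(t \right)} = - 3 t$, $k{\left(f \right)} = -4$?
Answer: $-30$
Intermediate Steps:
$v{\left(d,V \right)} = 1$ ($v{\left(d,V \right)} = \frac{1}{-4 + 5} = 1^{-1} = 1$)
$v{\left(2 \cdot 3 + 0,E{\left(1 \right)} \right)} 3 \left(-2\right) 5 = 1 \cdot 3 \left(-2\right) 5 = 1 \left(-6\right) 5 = \left(-6\right) 5 = -30$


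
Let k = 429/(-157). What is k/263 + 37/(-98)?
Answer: -1569809/4046518 ≈ -0.38794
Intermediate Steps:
k = -429/157 (k = 429*(-1/157) = -429/157 ≈ -2.7325)
k/263 + 37/(-98) = -429/157/263 + 37/(-98) = -429/157*1/263 + 37*(-1/98) = -429/41291 - 37/98 = -1569809/4046518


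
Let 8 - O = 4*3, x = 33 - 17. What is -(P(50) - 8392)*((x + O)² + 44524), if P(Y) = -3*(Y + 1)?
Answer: 381688060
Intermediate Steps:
P(Y) = -3 - 3*Y (P(Y) = -3*(1 + Y) = -3 - 3*Y)
x = 16
O = -4 (O = 8 - 4*3 = 8 - 1*12 = 8 - 12 = -4)
-(P(50) - 8392)*((x + O)² + 44524) = -((-3 - 3*50) - 8392)*((16 - 4)² + 44524) = -((-3 - 150) - 8392)*(12² + 44524) = -(-153 - 8392)*(144 + 44524) = -(-8545)*44668 = -1*(-381688060) = 381688060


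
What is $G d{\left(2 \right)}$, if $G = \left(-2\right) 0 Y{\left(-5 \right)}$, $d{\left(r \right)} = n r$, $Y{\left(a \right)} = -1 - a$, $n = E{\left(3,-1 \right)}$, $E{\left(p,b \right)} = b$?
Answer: $0$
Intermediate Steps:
$n = -1$
$d{\left(r \right)} = - r$
$G = 0$ ($G = \left(-2\right) 0 \left(-1 - -5\right) = 0 \left(-1 + 5\right) = 0 \cdot 4 = 0$)
$G d{\left(2 \right)} = 0 \left(\left(-1\right) 2\right) = 0 \left(-2\right) = 0$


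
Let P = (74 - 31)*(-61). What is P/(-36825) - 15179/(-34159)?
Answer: 648565732/1257905175 ≈ 0.51559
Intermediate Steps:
P = -2623 (P = 43*(-61) = -2623)
P/(-36825) - 15179/(-34159) = -2623/(-36825) - 15179/(-34159) = -2623*(-1/36825) - 15179*(-1/34159) = 2623/36825 + 15179/34159 = 648565732/1257905175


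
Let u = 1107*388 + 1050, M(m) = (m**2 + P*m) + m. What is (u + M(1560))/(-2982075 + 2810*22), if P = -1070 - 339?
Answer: -667686/2920255 ≈ -0.22864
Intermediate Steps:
P = -1409
M(m) = m**2 - 1408*m (M(m) = (m**2 - 1409*m) + m = m**2 - 1408*m)
u = 430566 (u = 429516 + 1050 = 430566)
(u + M(1560))/(-2982075 + 2810*22) = (430566 + 1560*(-1408 + 1560))/(-2982075 + 2810*22) = (430566 + 1560*152)/(-2982075 + 61820) = (430566 + 237120)/(-2920255) = 667686*(-1/2920255) = -667686/2920255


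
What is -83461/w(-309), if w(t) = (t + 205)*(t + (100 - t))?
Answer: 83461/10400 ≈ 8.0251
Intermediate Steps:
w(t) = 20500 + 100*t (w(t) = (205 + t)*100 = 20500 + 100*t)
-83461/w(-309) = -83461/(20500 + 100*(-309)) = -83461/(20500 - 30900) = -83461/(-10400) = -83461*(-1/10400) = 83461/10400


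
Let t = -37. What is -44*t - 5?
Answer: 1623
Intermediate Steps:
-44*t - 5 = -44*(-37) - 5 = 1628 - 5 = 1623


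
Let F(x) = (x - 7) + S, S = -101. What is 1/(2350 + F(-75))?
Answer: 1/2167 ≈ 0.00046147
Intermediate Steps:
F(x) = -108 + x (F(x) = (x - 7) - 101 = (-7 + x) - 101 = -108 + x)
1/(2350 + F(-75)) = 1/(2350 + (-108 - 75)) = 1/(2350 - 183) = 1/2167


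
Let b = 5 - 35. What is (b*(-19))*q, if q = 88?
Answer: 50160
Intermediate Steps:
b = -30
(b*(-19))*q = -30*(-19)*88 = 570*88 = 50160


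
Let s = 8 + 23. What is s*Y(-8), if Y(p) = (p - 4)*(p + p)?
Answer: 5952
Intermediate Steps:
s = 31
Y(p) = 2*p*(-4 + p) (Y(p) = (-4 + p)*(2*p) = 2*p*(-4 + p))
s*Y(-8) = 31*(2*(-8)*(-4 - 8)) = 31*(2*(-8)*(-12)) = 31*192 = 5952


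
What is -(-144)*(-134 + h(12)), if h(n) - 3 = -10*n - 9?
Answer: -37440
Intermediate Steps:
h(n) = -6 - 10*n (h(n) = 3 + (-10*n - 9) = 3 + (-9 - 10*n) = -6 - 10*n)
-(-144)*(-134 + h(12)) = -(-144)*(-134 + (-6 - 10*12)) = -(-144)*(-134 + (-6 - 120)) = -(-144)*(-134 - 126) = -(-144)*(-260) = -1*37440 = -37440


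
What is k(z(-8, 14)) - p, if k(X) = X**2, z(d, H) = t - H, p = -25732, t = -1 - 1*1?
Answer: 25988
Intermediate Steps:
t = -2 (t = -1 - 1 = -2)
z(d, H) = -2 - H
k(z(-8, 14)) - p = (-2 - 1*14)**2 - 1*(-25732) = (-2 - 14)**2 + 25732 = (-16)**2 + 25732 = 256 + 25732 = 25988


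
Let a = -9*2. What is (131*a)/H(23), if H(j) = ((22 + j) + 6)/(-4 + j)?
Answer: -14934/17 ≈ -878.47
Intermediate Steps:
a = -18
H(j) = (28 + j)/(-4 + j)
(131*a)/H(23) = (131*(-18))/(((28 + 23)/(-4 + 23))) = -2358/(51/19) = -2358/((1/19)*51) = -2358/51/19 = -2358*19/51 = -14934/17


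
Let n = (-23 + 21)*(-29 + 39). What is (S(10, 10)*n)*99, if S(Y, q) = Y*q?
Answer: -198000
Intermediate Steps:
n = -20 (n = -2*10 = -20)
(S(10, 10)*n)*99 = ((10*10)*(-20))*99 = (100*(-20))*99 = -2000*99 = -198000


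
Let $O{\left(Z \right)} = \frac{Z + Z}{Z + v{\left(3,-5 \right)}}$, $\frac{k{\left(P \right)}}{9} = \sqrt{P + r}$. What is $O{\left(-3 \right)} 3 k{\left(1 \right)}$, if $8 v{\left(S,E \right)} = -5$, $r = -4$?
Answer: $\frac{1296 i \sqrt{3}}{29} \approx 77.405 i$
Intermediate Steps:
$v{\left(S,E \right)} = - \frac{5}{8}$ ($v{\left(S,E \right)} = \frac{1}{8} \left(-5\right) = - \frac{5}{8}$)
$k{\left(P \right)} = 9 \sqrt{-4 + P}$ ($k{\left(P \right)} = 9 \sqrt{P - 4} = 9 \sqrt{-4 + P}$)
$O{\left(Z \right)} = \frac{2 Z}{- \frac{5}{8} + Z}$ ($O{\left(Z \right)} = \frac{Z + Z}{Z - \frac{5}{8}} = \frac{2 Z}{- \frac{5}{8} + Z}$)
$O{\left(-3 \right)} 3 k{\left(1 \right)} = 16 \left(-3\right) \frac{1}{-5 + 8 \left(-3\right)} 3 \cdot 9 \sqrt{-4 + 1} = 16 \left(-3\right) \frac{1}{-5 - 24} \cdot 3 \cdot 9 \sqrt{-3} = 16 \left(-3\right) \frac{1}{-29} \cdot 3 \cdot 9 i \sqrt{3} = 16 \left(-3\right) \left(- \frac{1}{29}\right) 3 \cdot 9 i \sqrt{3} = \frac{48}{29} \cdot 3 \cdot 9 i \sqrt{3} = \frac{144 \cdot 9 i \sqrt{3}}{29} = \frac{1296 i \sqrt{3}}{29}$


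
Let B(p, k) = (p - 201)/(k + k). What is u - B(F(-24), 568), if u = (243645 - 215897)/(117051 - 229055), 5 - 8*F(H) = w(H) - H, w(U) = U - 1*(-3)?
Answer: -9036925/127236544 ≈ -0.071025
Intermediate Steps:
w(U) = 3 + U (w(U) = U + 3 = 3 + U)
F(H) = ¼ (F(H) = 5/8 - ((3 + H) - H)/8 = 5/8 - ⅛*3 = 5/8 - 3/8 = ¼)
B(p, k) = (-201 + p)/(2*k) (B(p, k) = (-201 + p)/((2*k)) = (-201 + p)*(1/(2*k)) = (-201 + p)/(2*k))
u = -6937/28001 (u = 27748/(-112004) = 27748*(-1/112004) = -6937/28001 ≈ -0.24774)
u - B(F(-24), 568) = -6937/28001 - (-201 + ¼)/(2*568) = -6937/28001 - (-803)/(2*568*4) = -6937/28001 - 1*(-803/4544) = -6937/28001 + 803/4544 = -9036925/127236544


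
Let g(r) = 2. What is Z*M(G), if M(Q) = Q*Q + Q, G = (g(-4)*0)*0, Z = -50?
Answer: 0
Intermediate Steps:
G = 0 (G = (2*0)*0 = 0*0 = 0)
M(Q) = Q + Q² (M(Q) = Q² + Q = Q + Q²)
Z*M(G) = -0*(1 + 0) = -0 = -50*0 = 0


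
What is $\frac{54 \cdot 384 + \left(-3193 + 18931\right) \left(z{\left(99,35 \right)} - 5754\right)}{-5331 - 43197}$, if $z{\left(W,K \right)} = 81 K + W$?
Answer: $\frac{616117}{674} \approx 914.12$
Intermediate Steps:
$z{\left(W,K \right)} = W + 81 K$
$\frac{54 \cdot 384 + \left(-3193 + 18931\right) \left(z{\left(99,35 \right)} - 5754\right)}{-5331 - 43197} = \frac{54 \cdot 384 + \left(-3193 + 18931\right) \left(\left(99 + 81 \cdot 35\right) - 5754\right)}{-5331 - 43197} = \frac{20736 + 15738 \left(\left(99 + 2835\right) - 5754\right)}{-48528} = \left(20736 + 15738 \left(2934 - 5754\right)\right) \left(- \frac{1}{48528}\right) = \left(20736 + 15738 \left(-2820\right)\right) \left(- \frac{1}{48528}\right) = \left(20736 - 44381160\right) \left(- \frac{1}{48528}\right) = \left(-44360424\right) \left(- \frac{1}{48528}\right) = \frac{616117}{674}$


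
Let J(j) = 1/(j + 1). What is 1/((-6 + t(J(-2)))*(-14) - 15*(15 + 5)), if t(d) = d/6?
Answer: -3/641 ≈ -0.0046802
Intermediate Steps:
J(j) = 1/(1 + j)
t(d) = d/6 (t(d) = d*(⅙) = d/6)
1/((-6 + t(J(-2)))*(-14) - 15*(15 + 5)) = 1/((-6 + 1/(6*(1 - 2)))*(-14) - 15*(15 + 5)) = 1/((-6 + (⅙)/(-1))*(-14) - 15*20) = 1/((-6 + (⅙)*(-1))*(-14) - 300) = 1/((-6 - ⅙)*(-14) - 300) = 1/(-37/6*(-14) - 300) = 1/(259/3 - 300) = 1/(-641/3) = -3/641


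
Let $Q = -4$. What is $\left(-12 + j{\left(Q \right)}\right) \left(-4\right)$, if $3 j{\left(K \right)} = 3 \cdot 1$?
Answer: $44$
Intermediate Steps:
$j{\left(K \right)} = 1$ ($j{\left(K \right)} = \frac{3 \cdot 1}{3} = \frac{1}{3} \cdot 3 = 1$)
$\left(-12 + j{\left(Q \right)}\right) \left(-4\right) = \left(-12 + 1\right) \left(-4\right) = \left(-11\right) \left(-4\right) = 44$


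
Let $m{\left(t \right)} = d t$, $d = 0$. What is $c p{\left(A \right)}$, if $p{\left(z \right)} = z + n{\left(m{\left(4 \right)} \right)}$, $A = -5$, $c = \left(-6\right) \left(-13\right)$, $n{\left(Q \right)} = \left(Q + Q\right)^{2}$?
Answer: $-390$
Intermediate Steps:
$m{\left(t \right)} = 0$ ($m{\left(t \right)} = 0 t = 0$)
$n{\left(Q \right)} = 4 Q^{2}$ ($n{\left(Q \right)} = \left(2 Q\right)^{2} = 4 Q^{2}$)
$c = 78$
$p{\left(z \right)} = z$ ($p{\left(z \right)} = z + 4 \cdot 0^{2} = z + 4 \cdot 0 = z + 0 = z$)
$c p{\left(A \right)} = 78 \left(-5\right) = -390$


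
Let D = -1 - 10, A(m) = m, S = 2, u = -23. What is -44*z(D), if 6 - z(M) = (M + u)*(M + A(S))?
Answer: 13200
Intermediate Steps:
D = -11
z(M) = 6 - (-23 + M)*(2 + M) (z(M) = 6 - (M - 23)*(M + 2) = 6 - (-23 + M)*(2 + M))
-44*z(D) = -44*(52 - 1*(-11)² + 21*(-11)) = -44*(52 - 1*121 - 231) = -44*(52 - 121 - 231) = -44*(-300) = 13200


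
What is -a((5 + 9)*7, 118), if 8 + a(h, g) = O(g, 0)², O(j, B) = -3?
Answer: -1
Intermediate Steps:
a(h, g) = 1 (a(h, g) = -8 + (-3)² = -8 + 9 = 1)
-a((5 + 9)*7, 118) = -1*1 = -1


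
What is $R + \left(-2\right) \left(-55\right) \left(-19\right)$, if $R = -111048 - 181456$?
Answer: $-294594$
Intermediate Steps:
$R = -292504$ ($R = -111048 - 181456 = -292504$)
$R + \left(-2\right) \left(-55\right) \left(-19\right) = -292504 + \left(-2\right) \left(-55\right) \left(-19\right) = -292504 + 110 \left(-19\right) = -292504 - 2090 = -294594$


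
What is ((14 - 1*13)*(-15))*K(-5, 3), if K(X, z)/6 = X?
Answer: 450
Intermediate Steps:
K(X, z) = 6*X
((14 - 1*13)*(-15))*K(-5, 3) = ((14 - 1*13)*(-15))*(6*(-5)) = ((14 - 13)*(-15))*(-30) = (1*(-15))*(-30) = -15*(-30) = 450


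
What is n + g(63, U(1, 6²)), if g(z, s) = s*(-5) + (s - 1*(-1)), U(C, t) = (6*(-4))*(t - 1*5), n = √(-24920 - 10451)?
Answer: 2977 + I*√35371 ≈ 2977.0 + 188.07*I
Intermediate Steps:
n = I*√35371 (n = √(-35371) = I*√35371 ≈ 188.07*I)
U(C, t) = 120 - 24*t (U(C, t) = -24*(t - 5) = -24*(-5 + t) = 120 - 24*t)
g(z, s) = 1 - 4*s (g(z, s) = -5*s + (s + 1) = -5*s + (1 + s) = 1 - 4*s)
n + g(63, U(1, 6²)) = I*√35371 + (1 - 4*(120 - 24*6²)) = I*√35371 + (1 - 4*(120 - 24*36)) = I*√35371 + (1 - 4*(120 - 864)) = I*√35371 + (1 - 4*(-744)) = I*√35371 + (1 + 2976) = I*√35371 + 2977 = 2977 + I*√35371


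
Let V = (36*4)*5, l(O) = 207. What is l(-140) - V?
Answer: -513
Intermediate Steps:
V = 720 (V = 144*5 = 720)
l(-140) - V = 207 - 1*720 = 207 - 720 = -513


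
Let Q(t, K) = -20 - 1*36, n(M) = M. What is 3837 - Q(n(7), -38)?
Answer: 3893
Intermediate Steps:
Q(t, K) = -56 (Q(t, K) = -20 - 36 = -56)
3837 - Q(n(7), -38) = 3837 - 1*(-56) = 3837 + 56 = 3893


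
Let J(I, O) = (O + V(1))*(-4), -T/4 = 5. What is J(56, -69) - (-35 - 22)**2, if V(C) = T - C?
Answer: -2889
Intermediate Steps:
T = -20 (T = -4*5 = -20)
V(C) = -20 - C
J(I, O) = 84 - 4*O (J(I, O) = (O + (-20 - 1*1))*(-4) = (O + (-20 - 1))*(-4) = (O - 21)*(-4) = (-21 + O)*(-4) = 84 - 4*O)
J(56, -69) - (-35 - 22)**2 = (84 - 4*(-69)) - (-35 - 22)**2 = (84 + 276) - 1*(-57)**2 = 360 - 1*3249 = 360 - 3249 = -2889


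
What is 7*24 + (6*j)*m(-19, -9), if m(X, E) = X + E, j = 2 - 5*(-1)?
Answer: -1008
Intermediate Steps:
j = 7 (j = 2 + 5 = 7)
m(X, E) = E + X
7*24 + (6*j)*m(-19, -9) = 7*24 + (6*7)*(-9 - 19) = 168 + 42*(-28) = 168 - 1176 = -1008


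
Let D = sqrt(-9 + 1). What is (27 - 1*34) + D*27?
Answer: -7 + 54*I*sqrt(2) ≈ -7.0 + 76.368*I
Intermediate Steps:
D = 2*I*sqrt(2) (D = sqrt(-8) = 2*I*sqrt(2) ≈ 2.8284*I)
(27 - 1*34) + D*27 = (27 - 1*34) + (2*I*sqrt(2))*27 = (27 - 34) + 54*I*sqrt(2) = -7 + 54*I*sqrt(2)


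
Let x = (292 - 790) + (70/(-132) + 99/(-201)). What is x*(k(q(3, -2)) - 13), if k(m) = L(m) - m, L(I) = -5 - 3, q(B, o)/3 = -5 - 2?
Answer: 0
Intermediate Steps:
q(B, o) = -21 (q(B, o) = 3*(-5 - 2) = 3*(-7) = -21)
L(I) = -8
x = -2206679/4422 (x = -498 + (70*(-1/132) + 99*(-1/201)) = -498 + (-35/66 - 33/67) = -498 - 4523/4422 = -2206679/4422 ≈ -499.02)
k(m) = -8 - m
x*(k(q(3, -2)) - 13) = -2206679*((-8 - 1*(-21)) - 13)/4422 = -2206679*((-8 + 21) - 13)/4422 = -2206679*(13 - 13)/4422 = -2206679/4422*0 = 0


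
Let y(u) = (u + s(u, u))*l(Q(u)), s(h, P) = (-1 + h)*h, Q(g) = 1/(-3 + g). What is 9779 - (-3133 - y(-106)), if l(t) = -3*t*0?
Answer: 12912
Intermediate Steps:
s(h, P) = h*(-1 + h)
l(t) = 0
y(u) = 0 (y(u) = (u + u*(-1 + u))*0 = 0)
9779 - (-3133 - y(-106)) = 9779 - (-3133 - 1*0) = 9779 - (-3133 + 0) = 9779 - 1*(-3133) = 9779 + 3133 = 12912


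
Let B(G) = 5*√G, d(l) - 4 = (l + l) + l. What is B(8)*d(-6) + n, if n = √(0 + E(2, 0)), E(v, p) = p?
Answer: -140*√2 ≈ -197.99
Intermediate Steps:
d(l) = 4 + 3*l (d(l) = 4 + ((l + l) + l) = 4 + (2*l + l) = 4 + 3*l)
n = 0 (n = √(0 + 0) = √0 = 0)
B(8)*d(-6) + n = (5*√8)*(4 + 3*(-6)) + 0 = (5*(2*√2))*(4 - 18) + 0 = (10*√2)*(-14) + 0 = -140*√2 + 0 = -140*√2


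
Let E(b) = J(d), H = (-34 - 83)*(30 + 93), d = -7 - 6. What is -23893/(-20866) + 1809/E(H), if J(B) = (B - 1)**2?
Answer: 21214811/2044868 ≈ 10.375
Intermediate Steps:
d = -13
H = -14391 (H = -117*123 = -14391)
J(B) = (-1 + B)**2
E(b) = 196 (E(b) = (-1 - 13)**2 = (-14)**2 = 196)
-23893/(-20866) + 1809/E(H) = -23893/(-20866) + 1809/196 = -23893*(-1/20866) + 1809*(1/196) = 23893/20866 + 1809/196 = 21214811/2044868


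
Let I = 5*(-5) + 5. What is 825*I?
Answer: -16500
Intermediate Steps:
I = -20 (I = -25 + 5 = -20)
825*I = 825*(-20) = -16500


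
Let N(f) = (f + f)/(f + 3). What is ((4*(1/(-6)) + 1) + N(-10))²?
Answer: 4489/441 ≈ 10.179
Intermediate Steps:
N(f) = 2*f/(3 + f) (N(f) = (2*f)/(3 + f) = 2*f/(3 + f))
((4*(1/(-6)) + 1) + N(-10))² = ((4*(1/(-6)) + 1) + 2*(-10)/(3 - 10))² = ((4*(1*(-⅙)) + 1) + 2*(-10)/(-7))² = ((4*(-⅙) + 1) + 2*(-10)*(-⅐))² = ((-⅔ + 1) + 20/7)² = (⅓ + 20/7)² = (67/21)² = 4489/441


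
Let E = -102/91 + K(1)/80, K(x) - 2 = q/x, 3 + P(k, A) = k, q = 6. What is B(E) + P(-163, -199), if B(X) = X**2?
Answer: -136601559/828100 ≈ -164.96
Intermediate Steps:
P(k, A) = -3 + k
K(x) = 2 + 6/x
E = -929/910 (E = -102/91 + (2 + 6/1)/80 = -102*1/91 + (2 + 6*1)*(1/80) = -102/91 + (2 + 6)*(1/80) = -102/91 + 8*(1/80) = -102/91 + 1/10 = -929/910 ≈ -1.0209)
B(E) + P(-163, -199) = (-929/910)**2 + (-3 - 163) = 863041/828100 - 166 = -136601559/828100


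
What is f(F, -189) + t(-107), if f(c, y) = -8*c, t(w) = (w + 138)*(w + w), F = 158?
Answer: -7898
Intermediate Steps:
t(w) = 2*w*(138 + w) (t(w) = (138 + w)*(2*w) = 2*w*(138 + w))
f(F, -189) + t(-107) = -8*158 + 2*(-107)*(138 - 107) = -1264 + 2*(-107)*31 = -1264 - 6634 = -7898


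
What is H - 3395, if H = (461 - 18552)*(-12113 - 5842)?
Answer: 324820510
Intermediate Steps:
H = 324823905 (H = -18091*(-17955) = 324823905)
H - 3395 = 324823905 - 3395 = 324820510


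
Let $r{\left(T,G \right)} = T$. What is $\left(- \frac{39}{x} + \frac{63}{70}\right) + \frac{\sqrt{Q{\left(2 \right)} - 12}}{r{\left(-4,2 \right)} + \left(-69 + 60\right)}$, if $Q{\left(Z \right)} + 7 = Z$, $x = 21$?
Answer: $- \frac{67}{70} - \frac{i \sqrt{17}}{13} \approx -0.95714 - 0.31716 i$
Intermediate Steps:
$Q{\left(Z \right)} = -7 + Z$
$\left(- \frac{39}{x} + \frac{63}{70}\right) + \frac{\sqrt{Q{\left(2 \right)} - 12}}{r{\left(-4,2 \right)} + \left(-69 + 60\right)} = \left(- \frac{39}{21} + \frac{63}{70}\right) + \frac{\sqrt{\left(-7 + 2\right) - 12}}{-4 + \left(-69 + 60\right)} = \left(\left(-39\right) \frac{1}{21} + 63 \cdot \frac{1}{70}\right) + \frac{\sqrt{-5 - 12}}{-4 - 9} = \left(- \frac{13}{7} + \frac{9}{10}\right) + \frac{\sqrt{-17}}{-13} = - \frac{67}{70} + i \sqrt{17} \left(- \frac{1}{13}\right) = - \frac{67}{70} - \frac{i \sqrt{17}}{13}$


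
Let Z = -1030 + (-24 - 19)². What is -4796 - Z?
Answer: -5615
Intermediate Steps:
Z = 819 (Z = -1030 + (-43)² = -1030 + 1849 = 819)
-4796 - Z = -4796 - 1*819 = -4796 - 819 = -5615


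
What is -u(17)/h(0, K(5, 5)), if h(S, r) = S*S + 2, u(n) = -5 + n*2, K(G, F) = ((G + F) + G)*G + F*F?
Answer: -29/2 ≈ -14.500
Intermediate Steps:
K(G, F) = F² + G*(F + 2*G) (K(G, F) = ((F + G) + G)*G + F² = (F + 2*G)*G + F² = G*(F + 2*G) + F² = F² + G*(F + 2*G))
u(n) = -5 + 2*n
h(S, r) = 2 + S² (h(S, r) = S² + 2 = 2 + S²)
-u(17)/h(0, K(5, 5)) = -(-5 + 2*17)/(2 + 0²) = -(-5 + 34)/(2 + 0) = -29/2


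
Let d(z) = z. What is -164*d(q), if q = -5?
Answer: 820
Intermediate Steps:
-164*d(q) = -164*(-5) = 820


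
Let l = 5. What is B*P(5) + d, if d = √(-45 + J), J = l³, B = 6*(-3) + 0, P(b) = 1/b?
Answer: -18/5 + 4*√5 ≈ 5.3443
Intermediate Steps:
B = -18 (B = -18 + 0 = -18)
J = 125 (J = 5³ = 125)
d = 4*√5 (d = √(-45 + 125) = √80 = 4*√5 ≈ 8.9443)
B*P(5) + d = -18/5 + 4*√5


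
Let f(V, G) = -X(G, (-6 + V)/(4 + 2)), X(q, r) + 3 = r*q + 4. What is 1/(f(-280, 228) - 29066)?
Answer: -1/18199 ≈ -5.4948e-5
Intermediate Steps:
X(q, r) = 1 + q*r (X(q, r) = -3 + (r*q + 4) = -3 + (q*r + 4) = -3 + (4 + q*r) = 1 + q*r)
f(V, G) = -1 - G*(-1 + V/6) (f(V, G) = -(1 + G*((-6 + V)/(4 + 2))) = -(1 + G*((-6 + V)/6)) = -(1 + G*((-6 + V)*(⅙))) = -(1 + G*(-1 + V/6)) = -1 - G*(-1 + V/6))
1/(f(-280, 228) - 29066) = 1/((-1 + 228 - ⅙*228*(-280)) - 29066) = 1/((-1 + 228 + 10640) - 29066) = 1/(10867 - 29066) = 1/(-18199) = -1/18199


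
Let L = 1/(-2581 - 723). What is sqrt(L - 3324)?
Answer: I*sqrt(9071542522)/1652 ≈ 57.654*I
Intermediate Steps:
L = -1/3304 (L = 1/(-3304) = -1/3304 ≈ -0.00030266)
sqrt(L - 3324) = sqrt(-1/3304 - 3324) = sqrt(-10982497/3304) = I*sqrt(9071542522)/1652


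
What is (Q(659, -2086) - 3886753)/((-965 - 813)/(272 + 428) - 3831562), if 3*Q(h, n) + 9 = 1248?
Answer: 194317000/191578227 ≈ 1.0143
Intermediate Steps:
Q(h, n) = 413 (Q(h, n) = -3 + (1/3)*1248 = -3 + 416 = 413)
(Q(659, -2086) - 3886753)/((-965 - 813)/(272 + 428) - 3831562) = (413 - 3886753)/((-965 - 813)/(272 + 428) - 3831562) = -3886340/(-1778/700 - 3831562) = -3886340/((1/700)*(-1778) - 3831562) = -3886340/(-127/50 - 3831562) = -3886340/(-191578227/50) = -3886340*(-50/191578227) = 194317000/191578227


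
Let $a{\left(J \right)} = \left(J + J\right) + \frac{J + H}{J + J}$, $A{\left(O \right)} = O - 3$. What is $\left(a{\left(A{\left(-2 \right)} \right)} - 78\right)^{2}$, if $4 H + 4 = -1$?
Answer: $\frac{488601}{64} \approx 7634.4$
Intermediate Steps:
$H = - \frac{5}{4}$ ($H = -1 + \frac{1}{4} \left(-1\right) = -1 - \frac{1}{4} = - \frac{5}{4} \approx -1.25$)
$A{\left(O \right)} = -3 + O$
$a{\left(J \right)} = 2 J + \frac{- \frac{5}{4} + J}{2 J}$ ($a{\left(J \right)} = \left(J + J\right) + \frac{J - \frac{5}{4}}{J + J} = 2 J + \frac{- \frac{5}{4} + J}{2 J}$)
$\left(a{\left(A{\left(-2 \right)} \right)} - 78\right)^{2} = \left(\left(\frac{1}{2} + 2 \left(-3 - 2\right) - \frac{5}{8 \left(-3 - 2\right)}\right) - 78\right)^{2} = \left(\left(\frac{1}{2} + 2 \left(-5\right) - \frac{5}{8 \left(-5\right)}\right) - 78\right)^{2} = \left(\left(\frac{1}{2} - 10 - - \frac{1}{8}\right) - 78\right)^{2} = \left(\left(\frac{1}{2} - 10 + \frac{1}{8}\right) - 78\right)^{2} = \left(- \frac{75}{8} - 78\right)^{2} = \left(- \frac{699}{8}\right)^{2} = \frac{488601}{64}$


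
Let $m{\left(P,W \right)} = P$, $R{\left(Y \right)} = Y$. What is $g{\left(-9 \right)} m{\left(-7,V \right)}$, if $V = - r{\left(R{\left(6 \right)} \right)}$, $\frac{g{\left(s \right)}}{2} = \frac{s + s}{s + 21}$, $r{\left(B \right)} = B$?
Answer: $21$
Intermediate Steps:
$g{\left(s \right)} = \frac{4 s}{21 + s}$ ($g{\left(s \right)} = 2 \frac{s + s}{s + 21} = 2 \frac{2 s}{21 + s} = \frac{4 s}{21 + s}$)
$V = -6$ ($V = \left(-1\right) 6 = -6$)
$g{\left(-9 \right)} m{\left(-7,V \right)} = 4 \left(-9\right) \frac{1}{21 - 9} \left(-7\right) = 4 \left(-9\right) \frac{1}{12} \left(-7\right) = \left(-3\right) \left(-7\right) = 21$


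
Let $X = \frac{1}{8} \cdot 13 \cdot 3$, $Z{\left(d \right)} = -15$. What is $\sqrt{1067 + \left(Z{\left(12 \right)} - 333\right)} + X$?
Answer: $\frac{39}{8} + \sqrt{719} \approx 31.689$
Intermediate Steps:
$X = \frac{39}{8}$ ($X = \frac{1}{8} \cdot 13 \cdot 3 = \frac{13}{8} \cdot 3 = \frac{39}{8} \approx 4.875$)
$\sqrt{1067 + \left(Z{\left(12 \right)} - 333\right)} + X = \sqrt{1067 - 348} + \frac{39}{8} = \sqrt{719} + \frac{39}{8} = \frac{39}{8} + \sqrt{719}$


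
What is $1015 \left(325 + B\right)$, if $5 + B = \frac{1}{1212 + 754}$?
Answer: $\frac{638557815}{1966} \approx 3.248 \cdot 10^{5}$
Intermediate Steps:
$B = - \frac{9829}{1966}$ ($B = -5 + \frac{1}{1212 + 754} = -5 + \frac{1}{1966} = - \frac{9829}{1966} \approx -4.9995$)
$1015 \left(325 + B\right) = 1015 \left(325 - \frac{9829}{1966}\right) = 1015 \cdot \frac{629121}{1966} = \frac{638557815}{1966}$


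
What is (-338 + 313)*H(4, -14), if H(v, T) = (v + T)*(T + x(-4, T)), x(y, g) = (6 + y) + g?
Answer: -6500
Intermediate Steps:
x(y, g) = 6 + g + y
H(v, T) = (2 + 2*T)*(T + v) (H(v, T) = (v + T)*(T + (6 + T - 4)) = (T + v)*(T + (2 + T)) = (T + v)*(2 + 2*T) = (2 + 2*T)*(T + v))
(-338 + 313)*H(4, -14) = (-338 + 313)*(2*(-14) + 2*4 + 2*(-14)**2 + 2*(-14)*4) = -25*(-28 + 8 + 2*196 - 112) = -25*(-28 + 8 + 392 - 112) = -25*260 = -6500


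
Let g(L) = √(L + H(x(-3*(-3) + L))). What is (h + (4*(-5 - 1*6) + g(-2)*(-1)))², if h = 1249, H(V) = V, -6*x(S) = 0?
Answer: (1205 - I*√2)² ≈ 1.452e+6 - 3408.0*I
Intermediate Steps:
x(S) = 0 (x(S) = -⅙*0 = 0)
g(L) = √L (g(L) = √(L + 0) = √L)
(h + (4*(-5 - 1*6) + g(-2)*(-1)))² = (1249 + (4*(-5 - 1*6) + √(-2)*(-1)))² = (1249 + (4*(-5 - 6) + (I*√2)*(-1)))² = (1249 + (4*(-11) - I*√2))² = (1249 + (-44 - I*√2))² = (1205 - I*√2)²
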